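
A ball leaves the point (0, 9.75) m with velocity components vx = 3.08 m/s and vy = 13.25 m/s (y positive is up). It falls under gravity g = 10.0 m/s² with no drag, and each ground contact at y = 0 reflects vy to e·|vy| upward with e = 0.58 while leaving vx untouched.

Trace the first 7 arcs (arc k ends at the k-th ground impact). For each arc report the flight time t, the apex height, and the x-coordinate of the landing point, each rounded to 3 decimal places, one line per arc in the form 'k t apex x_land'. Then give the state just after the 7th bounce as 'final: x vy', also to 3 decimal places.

1 3.250 18.528 10.010
2 2.233 6.233 16.888
3 1.295 2.097 20.877
4 0.751 0.705 23.190
5 0.436 0.237 24.532
6 0.253 0.080 25.311
7 0.147 0.027 25.762
final: 25.762 0.425

Arc 1: start y=9.750, vy=13.250 → t=3.250, apex=18.528, x_land=10.010, impact vy=-19.250
  bounce: vy ← 0.58·19.250 = 11.165
Arc 2: start y=0.000, vy=11.165 → t=2.233, apex=6.233, x_land=16.888, impact vy=-11.165
  bounce: vy ← 0.58·11.165 = 6.476
Arc 3: start y=0.000, vy=6.476 → t=1.295, apex=2.097, x_land=20.877, impact vy=-6.476
  bounce: vy ← 0.58·6.476 = 3.756
Arc 4: start y=0.000, vy=3.756 → t=0.751, apex=0.705, x_land=23.190, impact vy=-3.756
  bounce: vy ← 0.58·3.756 = 2.178
Arc 5: start y=0.000, vy=2.178 → t=0.436, apex=0.237, x_land=24.532, impact vy=-2.178
  bounce: vy ← 0.58·2.178 = 1.263
Arc 6: start y=0.000, vy=1.263 → t=0.253, apex=0.080, x_land=25.311, impact vy=-1.263
  bounce: vy ← 0.58·1.263 = 0.733
Arc 7: start y=0.000, vy=0.733 → t=0.147, apex=0.027, x_land=25.762, impact vy=-0.733
  bounce: vy ← 0.58·0.733 = 0.425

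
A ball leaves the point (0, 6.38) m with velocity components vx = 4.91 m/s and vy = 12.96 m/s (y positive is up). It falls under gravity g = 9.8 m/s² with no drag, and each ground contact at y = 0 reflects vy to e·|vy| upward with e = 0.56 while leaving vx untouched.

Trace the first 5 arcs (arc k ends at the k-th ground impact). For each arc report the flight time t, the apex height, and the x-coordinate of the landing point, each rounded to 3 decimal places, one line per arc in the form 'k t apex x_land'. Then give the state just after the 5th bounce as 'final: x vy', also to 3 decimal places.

Arc 1: start y=6.380, vy=12.960 → t=3.069, apex=14.949, x_land=15.069, impact vy=-17.118
  bounce: vy ← 0.56·17.118 = 9.586
Arc 2: start y=0.000, vy=9.586 → t=1.956, apex=4.688, x_land=24.675, impact vy=-9.586
  bounce: vy ← 0.56·9.586 = 5.368
Arc 3: start y=0.000, vy=5.368 → t=1.096, apex=1.470, x_land=30.054, impact vy=-5.368
  bounce: vy ← 0.56·5.368 = 3.006
Arc 4: start y=0.000, vy=3.006 → t=0.613, apex=0.461, x_land=33.066, impact vy=-3.006
  bounce: vy ← 0.56·3.006 = 1.683
Arc 5: start y=0.000, vy=1.683 → t=0.344, apex=0.145, x_land=34.753, impact vy=-1.683
  bounce: vy ← 0.56·1.683 = 0.943

1 3.069 14.949 15.069
2 1.956 4.688 24.675
3 1.096 1.470 30.054
4 0.613 0.461 33.066
5 0.344 0.145 34.753
final: 34.753 0.943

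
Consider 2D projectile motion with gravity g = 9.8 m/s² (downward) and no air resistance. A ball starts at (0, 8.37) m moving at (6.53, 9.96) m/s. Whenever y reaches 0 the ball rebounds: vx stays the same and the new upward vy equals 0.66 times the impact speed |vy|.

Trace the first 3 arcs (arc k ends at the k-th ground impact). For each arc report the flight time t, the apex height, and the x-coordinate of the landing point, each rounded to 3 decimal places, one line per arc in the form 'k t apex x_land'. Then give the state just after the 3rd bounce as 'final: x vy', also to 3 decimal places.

Arc 1: start y=8.370, vy=9.960 → t=2.672, apex=13.431, x_land=17.448, impact vy=-16.225
  bounce: vy ← 0.66·16.225 = 10.709
Arc 2: start y=0.000, vy=10.709 → t=2.185, apex=5.851, x_land=31.719, impact vy=-10.709
  bounce: vy ← 0.66·10.709 = 7.068
Arc 3: start y=0.000, vy=7.068 → t=1.442, apex=2.549, x_land=41.137, impact vy=-7.068
  bounce: vy ← 0.66·7.068 = 4.665

1 2.672 13.431 17.448
2 2.185 5.851 31.719
3 1.442 2.549 41.137
final: 41.137 4.665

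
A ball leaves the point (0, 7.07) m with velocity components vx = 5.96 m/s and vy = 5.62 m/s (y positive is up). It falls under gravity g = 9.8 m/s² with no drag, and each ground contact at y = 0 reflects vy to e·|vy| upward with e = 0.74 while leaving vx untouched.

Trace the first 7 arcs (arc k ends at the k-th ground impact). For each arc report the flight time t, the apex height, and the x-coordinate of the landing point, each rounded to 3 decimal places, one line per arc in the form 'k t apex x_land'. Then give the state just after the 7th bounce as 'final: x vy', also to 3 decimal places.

Arc 1: start y=7.070, vy=5.620 → t=1.905, apex=8.681, x_land=11.351, impact vy=-13.044
  bounce: vy ← 0.74·13.044 = 9.653
Arc 2: start y=0.000, vy=9.653 → t=1.970, apex=4.754, x_land=23.092, impact vy=-9.653
  bounce: vy ← 0.74·9.653 = 7.143
Arc 3: start y=0.000, vy=7.143 → t=1.458, apex=2.603, x_land=31.780, impact vy=-7.143
  bounce: vy ← 0.74·7.143 = 5.286
Arc 4: start y=0.000, vy=5.286 → t=1.079, apex=1.426, x_land=38.210, impact vy=-5.286
  bounce: vy ← 0.74·5.286 = 3.912
Arc 5: start y=0.000, vy=3.912 → t=0.798, apex=0.781, x_land=42.968, impact vy=-3.912
  bounce: vy ← 0.74·3.912 = 2.895
Arc 6: start y=0.000, vy=2.895 → t=0.591, apex=0.427, x_land=46.488, impact vy=-2.895
  bounce: vy ← 0.74·2.895 = 2.142
Arc 7: start y=0.000, vy=2.142 → t=0.437, apex=0.234, x_land=49.094, impact vy=-2.142
  bounce: vy ← 0.74·2.142 = 1.585

1 1.905 8.681 11.351
2 1.970 4.754 23.092
3 1.458 2.603 31.780
4 1.079 1.426 38.210
5 0.798 0.781 42.968
6 0.591 0.427 46.488
7 0.437 0.234 49.094
final: 49.094 1.585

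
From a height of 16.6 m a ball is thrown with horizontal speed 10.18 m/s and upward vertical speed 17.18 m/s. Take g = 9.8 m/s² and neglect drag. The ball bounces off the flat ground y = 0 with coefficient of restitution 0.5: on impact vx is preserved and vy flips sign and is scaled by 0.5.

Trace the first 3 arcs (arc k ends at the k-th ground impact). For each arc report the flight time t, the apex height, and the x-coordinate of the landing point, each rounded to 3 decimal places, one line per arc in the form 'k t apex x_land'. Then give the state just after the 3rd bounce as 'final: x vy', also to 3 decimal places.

1 4.295 31.659 43.722
2 2.542 7.915 69.598
3 1.271 1.979 82.536
final: 82.536 3.114

Arc 1: start y=16.600, vy=17.180 → t=4.295, apex=31.659, x_land=43.722, impact vy=-24.910
  bounce: vy ← 0.5·24.910 = 12.455
Arc 2: start y=0.000, vy=12.455 → t=2.542, apex=7.915, x_land=69.598, impact vy=-12.455
  bounce: vy ← 0.5·12.455 = 6.228
Arc 3: start y=0.000, vy=6.228 → t=1.271, apex=1.979, x_land=82.536, impact vy=-6.228
  bounce: vy ← 0.5·6.228 = 3.114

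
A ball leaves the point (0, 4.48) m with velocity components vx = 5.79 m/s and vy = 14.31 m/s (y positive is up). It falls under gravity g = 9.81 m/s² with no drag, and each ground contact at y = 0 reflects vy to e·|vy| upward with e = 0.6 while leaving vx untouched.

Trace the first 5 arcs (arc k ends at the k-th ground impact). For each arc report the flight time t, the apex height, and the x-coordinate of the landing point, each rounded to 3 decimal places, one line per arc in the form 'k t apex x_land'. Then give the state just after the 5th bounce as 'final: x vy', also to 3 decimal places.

Arc 1: start y=4.480, vy=14.310 → t=3.203, apex=14.917, x_land=18.543, impact vy=-17.108
  bounce: vy ← 0.6·17.108 = 10.265
Arc 2: start y=0.000, vy=10.265 → t=2.093, apex=5.370, x_land=30.660, impact vy=-10.265
  bounce: vy ← 0.6·10.265 = 6.159
Arc 3: start y=0.000, vy=6.159 → t=1.256, apex=1.933, x_land=37.930, impact vy=-6.159
  bounce: vy ← 0.6·6.159 = 3.695
Arc 4: start y=0.000, vy=3.695 → t=0.753, apex=0.696, x_land=42.292, impact vy=-3.695
  bounce: vy ← 0.6·3.695 = 2.217
Arc 5: start y=0.000, vy=2.217 → t=0.452, apex=0.251, x_land=44.909, impact vy=-2.217
  bounce: vy ← 0.6·2.217 = 1.330

1 3.203 14.917 18.543
2 2.093 5.370 30.660
3 1.256 1.933 37.930
4 0.753 0.696 42.292
5 0.452 0.251 44.909
final: 44.909 1.330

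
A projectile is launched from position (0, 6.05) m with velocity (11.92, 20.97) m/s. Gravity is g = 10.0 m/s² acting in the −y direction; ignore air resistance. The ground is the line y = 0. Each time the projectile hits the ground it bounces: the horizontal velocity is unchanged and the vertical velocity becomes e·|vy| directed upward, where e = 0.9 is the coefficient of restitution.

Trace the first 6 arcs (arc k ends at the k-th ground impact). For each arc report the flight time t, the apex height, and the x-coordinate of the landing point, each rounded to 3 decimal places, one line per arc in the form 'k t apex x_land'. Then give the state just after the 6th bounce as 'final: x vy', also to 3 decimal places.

Arc 1: start y=6.050, vy=20.970 → t=4.465, apex=28.037, x_land=53.223, impact vy=-23.680
  bounce: vy ← 0.9·23.680 = 21.312
Arc 2: start y=0.000, vy=21.312 → t=4.262, apex=22.710, x_land=104.031, impact vy=-21.312
  bounce: vy ← 0.9·21.312 = 19.181
Arc 3: start y=0.000, vy=19.181 → t=3.836, apex=18.395, x_land=149.757, impact vy=-19.181
  bounce: vy ← 0.9·19.181 = 17.263
Arc 4: start y=0.000, vy=17.263 → t=3.453, apex=14.900, x_land=190.912, impact vy=-17.263
  bounce: vy ← 0.9·17.263 = 15.536
Arc 5: start y=0.000, vy=15.536 → t=3.107, apex=12.069, x_land=227.951, impact vy=-15.536
  bounce: vy ← 0.9·15.536 = 13.983
Arc 6: start y=0.000, vy=13.983 → t=2.797, apex=9.776, x_land=261.286, impact vy=-13.983
  bounce: vy ← 0.9·13.983 = 12.585

1 4.465 28.037 53.223
2 4.262 22.710 104.031
3 3.836 18.395 149.757
4 3.453 14.900 190.912
5 3.107 12.069 227.951
6 2.797 9.776 261.286
final: 261.286 12.585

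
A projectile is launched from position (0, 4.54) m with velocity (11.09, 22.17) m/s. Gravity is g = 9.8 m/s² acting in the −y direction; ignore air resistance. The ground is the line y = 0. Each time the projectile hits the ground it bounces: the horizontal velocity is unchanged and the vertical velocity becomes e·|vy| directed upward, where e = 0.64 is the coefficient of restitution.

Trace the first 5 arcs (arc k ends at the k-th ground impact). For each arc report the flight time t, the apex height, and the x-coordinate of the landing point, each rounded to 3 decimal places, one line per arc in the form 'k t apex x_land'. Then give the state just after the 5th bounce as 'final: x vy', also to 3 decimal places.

1 4.721 29.617 52.353
2 3.147 12.131 87.252
3 2.014 4.969 109.588
4 1.289 2.035 123.882
5 0.825 0.834 133.031
final: 133.031 2.587

Arc 1: start y=4.540, vy=22.170 → t=4.721, apex=29.617, x_land=52.353, impact vy=-24.093
  bounce: vy ← 0.64·24.093 = 15.420
Arc 2: start y=0.000, vy=15.420 → t=3.147, apex=12.131, x_land=87.252, impact vy=-15.420
  bounce: vy ← 0.64·15.420 = 9.869
Arc 3: start y=0.000, vy=9.869 → t=2.014, apex=4.969, x_land=109.588, impact vy=-9.869
  bounce: vy ← 0.64·9.869 = 6.316
Arc 4: start y=0.000, vy=6.316 → t=1.289, apex=2.035, x_land=123.882, impact vy=-6.316
  bounce: vy ← 0.64·6.316 = 4.042
Arc 5: start y=0.000, vy=4.042 → t=0.825, apex=0.834, x_land=133.031, impact vy=-4.042
  bounce: vy ← 0.64·4.042 = 2.587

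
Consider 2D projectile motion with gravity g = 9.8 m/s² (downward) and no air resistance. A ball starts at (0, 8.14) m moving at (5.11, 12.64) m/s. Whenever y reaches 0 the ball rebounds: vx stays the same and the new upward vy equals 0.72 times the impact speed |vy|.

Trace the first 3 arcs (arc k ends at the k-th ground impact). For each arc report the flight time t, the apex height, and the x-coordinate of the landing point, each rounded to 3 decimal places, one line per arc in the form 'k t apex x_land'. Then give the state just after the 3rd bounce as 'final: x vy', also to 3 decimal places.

1 3.113 16.292 15.908
2 2.626 8.446 29.326
3 1.891 4.378 38.986
final: 38.986 6.670

Arc 1: start y=8.140, vy=12.640 → t=3.113, apex=16.292, x_land=15.908, impact vy=-17.869
  bounce: vy ← 0.72·17.869 = 12.866
Arc 2: start y=0.000, vy=12.866 → t=2.626, apex=8.446, x_land=29.326, impact vy=-12.866
  bounce: vy ← 0.72·12.866 = 9.263
Arc 3: start y=0.000, vy=9.263 → t=1.891, apex=4.378, x_land=38.986, impact vy=-9.263
  bounce: vy ← 0.72·9.263 = 6.670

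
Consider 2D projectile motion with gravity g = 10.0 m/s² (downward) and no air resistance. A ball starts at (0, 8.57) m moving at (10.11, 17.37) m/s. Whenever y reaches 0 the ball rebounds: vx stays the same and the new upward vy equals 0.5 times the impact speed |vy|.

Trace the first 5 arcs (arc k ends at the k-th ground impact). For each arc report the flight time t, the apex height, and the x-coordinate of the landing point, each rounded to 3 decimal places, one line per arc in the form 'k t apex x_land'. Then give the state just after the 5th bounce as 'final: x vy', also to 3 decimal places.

1 3.912 23.656 39.552
2 2.175 5.914 61.542
3 1.088 1.478 72.537
4 0.544 0.370 78.035
5 0.272 0.092 80.784
final: 80.784 0.680

Arc 1: start y=8.570, vy=17.370 → t=3.912, apex=23.656, x_land=39.552, impact vy=-21.751
  bounce: vy ← 0.5·21.751 = 10.876
Arc 2: start y=0.000, vy=10.876 → t=2.175, apex=5.914, x_land=61.542, impact vy=-10.876
  bounce: vy ← 0.5·10.876 = 5.438
Arc 3: start y=0.000, vy=5.438 → t=1.088, apex=1.478, x_land=72.537, impact vy=-5.438
  bounce: vy ← 0.5·5.438 = 2.719
Arc 4: start y=0.000, vy=2.719 → t=0.544, apex=0.370, x_land=78.035, impact vy=-2.719
  bounce: vy ← 0.5·2.719 = 1.359
Arc 5: start y=0.000, vy=1.359 → t=0.272, apex=0.092, x_land=80.784, impact vy=-1.359
  bounce: vy ← 0.5·1.359 = 0.680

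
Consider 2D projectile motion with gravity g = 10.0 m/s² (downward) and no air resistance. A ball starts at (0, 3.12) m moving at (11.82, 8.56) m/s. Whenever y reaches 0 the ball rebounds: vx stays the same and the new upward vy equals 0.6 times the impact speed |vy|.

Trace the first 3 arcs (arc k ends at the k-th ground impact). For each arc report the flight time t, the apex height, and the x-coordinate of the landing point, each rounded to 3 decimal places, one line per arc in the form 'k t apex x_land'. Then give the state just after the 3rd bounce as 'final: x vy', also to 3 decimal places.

1 2.021 6.784 23.886
2 1.398 2.442 40.407
3 0.839 0.879 50.320
final: 50.320 2.516

Arc 1: start y=3.120, vy=8.560 → t=2.021, apex=6.784, x_land=23.886, impact vy=-11.648
  bounce: vy ← 0.6·11.648 = 6.989
Arc 2: start y=0.000, vy=6.989 → t=1.398, apex=2.442, x_land=40.407, impact vy=-6.989
  bounce: vy ← 0.6·6.989 = 4.193
Arc 3: start y=0.000, vy=4.193 → t=0.839, apex=0.879, x_land=50.320, impact vy=-4.193
  bounce: vy ← 0.6·4.193 = 2.516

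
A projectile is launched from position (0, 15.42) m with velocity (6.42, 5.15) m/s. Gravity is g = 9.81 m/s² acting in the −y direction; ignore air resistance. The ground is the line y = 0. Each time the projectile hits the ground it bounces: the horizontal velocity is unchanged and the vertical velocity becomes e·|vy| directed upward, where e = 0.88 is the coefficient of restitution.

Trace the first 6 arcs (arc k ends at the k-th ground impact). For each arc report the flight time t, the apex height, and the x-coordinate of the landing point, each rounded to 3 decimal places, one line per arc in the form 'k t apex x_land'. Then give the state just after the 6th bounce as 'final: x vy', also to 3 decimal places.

1 2.374 16.772 15.242
2 3.254 12.988 36.136
3 2.864 10.058 54.522
4 2.520 7.789 70.702
5 2.218 6.032 84.941
6 1.952 4.671 97.471
final: 97.471 8.424

Arc 1: start y=15.420, vy=5.150 → t=2.374, apex=16.772, x_land=15.242, impact vy=-18.140
  bounce: vy ← 0.88·18.140 = 15.963
Arc 2: start y=0.000, vy=15.963 → t=3.254, apex=12.988, x_land=36.136, impact vy=-15.963
  bounce: vy ← 0.88·15.963 = 14.048
Arc 3: start y=0.000, vy=14.048 → t=2.864, apex=10.058, x_land=54.522, impact vy=-14.048
  bounce: vy ← 0.88·14.048 = 12.362
Arc 4: start y=0.000, vy=12.362 → t=2.520, apex=7.789, x_land=70.702, impact vy=-12.362
  bounce: vy ← 0.88·12.362 = 10.879
Arc 5: start y=0.000, vy=10.879 → t=2.218, apex=6.032, x_land=84.941, impact vy=-10.879
  bounce: vy ← 0.88·10.879 = 9.573
Arc 6: start y=0.000, vy=9.573 → t=1.952, apex=4.671, x_land=97.471, impact vy=-9.573
  bounce: vy ← 0.88·9.573 = 8.424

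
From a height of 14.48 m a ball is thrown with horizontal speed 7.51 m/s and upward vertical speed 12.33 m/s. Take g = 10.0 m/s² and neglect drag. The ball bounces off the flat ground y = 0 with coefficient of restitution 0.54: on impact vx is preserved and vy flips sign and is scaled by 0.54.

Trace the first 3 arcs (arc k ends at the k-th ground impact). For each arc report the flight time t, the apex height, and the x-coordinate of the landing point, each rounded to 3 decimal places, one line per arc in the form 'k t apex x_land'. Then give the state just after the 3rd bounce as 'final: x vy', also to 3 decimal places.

1 3.334 22.081 25.042
2 2.270 6.439 42.087
3 1.226 1.878 51.291
final: 51.291 3.309

Arc 1: start y=14.480, vy=12.330 → t=3.334, apex=22.081, x_land=25.042, impact vy=-21.015
  bounce: vy ← 0.54·21.015 = 11.348
Arc 2: start y=0.000, vy=11.348 → t=2.270, apex=6.439, x_land=42.087, impact vy=-11.348
  bounce: vy ← 0.54·11.348 = 6.128
Arc 3: start y=0.000, vy=6.128 → t=1.226, apex=1.878, x_land=51.291, impact vy=-6.128
  bounce: vy ← 0.54·6.128 = 3.309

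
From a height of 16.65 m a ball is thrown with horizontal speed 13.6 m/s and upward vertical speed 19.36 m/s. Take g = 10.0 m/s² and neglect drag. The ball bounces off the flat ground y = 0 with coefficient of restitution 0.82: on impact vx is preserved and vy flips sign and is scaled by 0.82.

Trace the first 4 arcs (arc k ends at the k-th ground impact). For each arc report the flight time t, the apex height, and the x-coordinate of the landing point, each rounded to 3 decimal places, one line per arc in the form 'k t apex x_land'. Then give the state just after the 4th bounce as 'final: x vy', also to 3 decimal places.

Arc 1: start y=16.650, vy=19.360 → t=4.596, apex=35.390, x_land=62.512, impact vy=-26.605
  bounce: vy ← 0.82·26.605 = 21.816
Arc 2: start y=0.000, vy=21.816 → t=4.363, apex=23.797, x_land=121.851, impact vy=-21.816
  bounce: vy ← 0.82·21.816 = 17.889
Arc 3: start y=0.000, vy=17.889 → t=3.578, apex=16.001, x_land=170.509, impact vy=-17.889
  bounce: vy ← 0.82·17.889 = 14.669
Arc 4: start y=0.000, vy=14.669 → t=2.934, apex=10.759, x_land=210.409, impact vy=-14.669
  bounce: vy ← 0.82·14.669 = 12.029

1 4.596 35.390 62.512
2 4.363 23.797 121.851
3 3.578 16.001 170.509
4 2.934 10.759 210.409
final: 210.409 12.029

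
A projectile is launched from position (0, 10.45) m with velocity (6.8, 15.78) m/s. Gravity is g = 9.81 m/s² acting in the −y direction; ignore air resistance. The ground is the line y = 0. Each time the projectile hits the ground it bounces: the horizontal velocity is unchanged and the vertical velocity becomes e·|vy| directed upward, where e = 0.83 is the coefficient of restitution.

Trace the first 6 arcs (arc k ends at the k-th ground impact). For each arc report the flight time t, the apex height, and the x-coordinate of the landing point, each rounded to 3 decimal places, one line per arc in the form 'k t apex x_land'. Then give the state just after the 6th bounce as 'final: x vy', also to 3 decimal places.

Arc 1: start y=10.450, vy=15.780 → t=3.781, apex=23.142, x_land=25.708, impact vy=-21.308
  bounce: vy ← 0.83·21.308 = 17.686
Arc 2: start y=0.000, vy=17.686 → t=3.606, apex=15.942, x_land=50.227, impact vy=-17.686
  bounce: vy ← 0.83·17.686 = 14.679
Arc 3: start y=0.000, vy=14.679 → t=2.993, apex=10.983, x_land=70.577, impact vy=-14.679
  bounce: vy ← 0.83·14.679 = 12.184
Arc 4: start y=0.000, vy=12.184 → t=2.484, apex=7.566, x_land=87.468, impact vy=-12.184
  bounce: vy ← 0.83·12.184 = 10.112
Arc 5: start y=0.000, vy=10.112 → t=2.062, apex=5.212, x_land=101.487, impact vy=-10.112
  bounce: vy ← 0.83·10.112 = 8.393
Arc 6: start y=0.000, vy=8.393 → t=1.711, apex=3.591, x_land=113.123, impact vy=-8.393
  bounce: vy ← 0.83·8.393 = 6.966

1 3.781 23.142 25.708
2 3.606 15.942 50.227
3 2.993 10.983 70.577
4 2.484 7.566 87.468
5 2.062 5.212 101.487
6 1.711 3.591 113.123
final: 113.123 6.966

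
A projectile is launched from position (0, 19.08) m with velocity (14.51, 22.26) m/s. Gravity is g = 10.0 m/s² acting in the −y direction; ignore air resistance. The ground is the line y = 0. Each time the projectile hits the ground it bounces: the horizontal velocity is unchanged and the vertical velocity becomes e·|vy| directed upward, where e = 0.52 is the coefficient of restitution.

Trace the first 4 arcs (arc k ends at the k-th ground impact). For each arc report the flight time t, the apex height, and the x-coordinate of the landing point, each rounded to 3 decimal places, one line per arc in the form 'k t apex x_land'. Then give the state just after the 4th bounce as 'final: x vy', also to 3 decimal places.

Arc 1: start y=19.080, vy=22.260 → t=5.188, apex=43.855, x_land=75.272, impact vy=-29.616
  bounce: vy ← 0.52·29.616 = 15.400
Arc 2: start y=0.000, vy=15.400 → t=3.080, apex=11.858, x_land=119.964, impact vy=-15.400
  bounce: vy ← 0.52·15.400 = 8.008
Arc 3: start y=0.000, vy=8.008 → t=1.602, apex=3.207, x_land=143.204, impact vy=-8.008
  bounce: vy ← 0.52·8.008 = 4.164
Arc 4: start y=0.000, vy=4.164 → t=0.833, apex=0.867, x_land=155.288, impact vy=-4.164
  bounce: vy ← 0.52·4.164 = 2.165

1 5.188 43.855 75.272
2 3.080 11.858 119.964
3 1.602 3.207 143.204
4 0.833 0.867 155.288
final: 155.288 2.165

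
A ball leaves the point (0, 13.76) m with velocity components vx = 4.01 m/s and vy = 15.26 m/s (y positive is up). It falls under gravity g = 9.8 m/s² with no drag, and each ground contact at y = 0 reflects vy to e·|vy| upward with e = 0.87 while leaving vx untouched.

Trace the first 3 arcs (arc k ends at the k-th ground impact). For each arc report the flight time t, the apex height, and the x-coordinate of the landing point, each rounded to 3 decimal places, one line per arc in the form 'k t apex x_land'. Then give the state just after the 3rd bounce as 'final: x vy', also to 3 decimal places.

1 3.845 25.641 15.417
2 3.980 19.408 31.378
3 3.463 14.690 45.264
final: 45.264 14.762

Arc 1: start y=13.760, vy=15.260 → t=3.845, apex=25.641, x_land=15.417, impact vy=-22.418
  bounce: vy ← 0.87·22.418 = 19.504
Arc 2: start y=0.000, vy=19.504 → t=3.980, apex=19.408, x_land=31.378, impact vy=-19.504
  bounce: vy ← 0.87·19.504 = 16.968
Arc 3: start y=0.000, vy=16.968 → t=3.463, apex=14.690, x_land=45.264, impact vy=-16.968
  bounce: vy ← 0.87·16.968 = 14.762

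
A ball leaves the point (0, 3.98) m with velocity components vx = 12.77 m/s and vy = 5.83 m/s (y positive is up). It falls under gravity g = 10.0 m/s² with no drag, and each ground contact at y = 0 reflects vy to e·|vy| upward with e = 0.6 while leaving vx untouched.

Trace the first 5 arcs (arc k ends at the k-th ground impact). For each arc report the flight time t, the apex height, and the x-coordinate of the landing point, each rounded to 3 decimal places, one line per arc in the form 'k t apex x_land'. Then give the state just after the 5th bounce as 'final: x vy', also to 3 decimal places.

1 1.649 5.679 21.055
2 1.279 2.045 37.387
3 0.767 0.736 47.186
4 0.460 0.265 53.066
5 0.276 0.095 56.593
final: 56.593 0.829

Arc 1: start y=3.980, vy=5.830 → t=1.649, apex=5.679, x_land=21.055, impact vy=-10.658
  bounce: vy ← 0.6·10.658 = 6.395
Arc 2: start y=0.000, vy=6.395 → t=1.279, apex=2.045, x_land=37.387, impact vy=-6.395
  bounce: vy ← 0.6·6.395 = 3.837
Arc 3: start y=0.000, vy=3.837 → t=0.767, apex=0.736, x_land=47.186, impact vy=-3.837
  bounce: vy ← 0.6·3.837 = 2.302
Arc 4: start y=0.000, vy=2.302 → t=0.460, apex=0.265, x_land=53.066, impact vy=-2.302
  bounce: vy ← 0.6·2.302 = 1.381
Arc 5: start y=0.000, vy=1.381 → t=0.276, apex=0.095, x_land=56.593, impact vy=-1.381
  bounce: vy ← 0.6·1.381 = 0.829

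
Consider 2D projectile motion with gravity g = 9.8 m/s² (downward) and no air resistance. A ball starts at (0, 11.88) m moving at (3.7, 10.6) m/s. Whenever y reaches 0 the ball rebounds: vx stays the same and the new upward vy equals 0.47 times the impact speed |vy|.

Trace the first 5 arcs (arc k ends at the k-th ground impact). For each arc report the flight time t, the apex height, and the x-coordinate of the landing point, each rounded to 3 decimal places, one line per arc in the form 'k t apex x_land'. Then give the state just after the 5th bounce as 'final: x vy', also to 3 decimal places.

1 2.978 17.613 11.017
2 1.782 3.891 17.611
3 0.838 0.859 20.710
4 0.394 0.190 22.167
5 0.185 0.042 22.851
final: 22.851 0.426

Arc 1: start y=11.880, vy=10.600 → t=2.978, apex=17.613, x_land=11.017, impact vy=-18.580
  bounce: vy ← 0.47·18.580 = 8.732
Arc 2: start y=0.000, vy=8.732 → t=1.782, apex=3.891, x_land=17.611, impact vy=-8.732
  bounce: vy ← 0.47·8.732 = 4.104
Arc 3: start y=0.000, vy=4.104 → t=0.838, apex=0.859, x_land=20.710, impact vy=-4.104
  bounce: vy ← 0.47·4.104 = 1.929
Arc 4: start y=0.000, vy=1.929 → t=0.394, apex=0.190, x_land=22.167, impact vy=-1.929
  bounce: vy ← 0.47·1.929 = 0.907
Arc 5: start y=0.000, vy=0.907 → t=0.185, apex=0.042, x_land=22.851, impact vy=-0.907
  bounce: vy ← 0.47·0.907 = 0.426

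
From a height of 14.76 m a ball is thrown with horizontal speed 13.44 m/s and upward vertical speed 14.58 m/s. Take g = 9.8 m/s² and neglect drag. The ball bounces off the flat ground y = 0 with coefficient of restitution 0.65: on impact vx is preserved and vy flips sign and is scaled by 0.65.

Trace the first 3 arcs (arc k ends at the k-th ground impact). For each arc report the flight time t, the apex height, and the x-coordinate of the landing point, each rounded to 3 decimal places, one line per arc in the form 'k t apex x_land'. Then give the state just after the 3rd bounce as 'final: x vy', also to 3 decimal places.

1 3.774 25.606 50.719
2 2.972 10.818 90.659
3 1.932 4.571 116.621
final: 116.621 6.152

Arc 1: start y=14.760, vy=14.580 → t=3.774, apex=25.606, x_land=50.719, impact vy=-22.403
  bounce: vy ← 0.65·22.403 = 14.562
Arc 2: start y=0.000, vy=14.562 → t=2.972, apex=10.818, x_land=90.659, impact vy=-14.562
  bounce: vy ← 0.65·14.562 = 9.465
Arc 3: start y=0.000, vy=9.465 → t=1.932, apex=4.571, x_land=116.621, impact vy=-9.465
  bounce: vy ← 0.65·9.465 = 6.152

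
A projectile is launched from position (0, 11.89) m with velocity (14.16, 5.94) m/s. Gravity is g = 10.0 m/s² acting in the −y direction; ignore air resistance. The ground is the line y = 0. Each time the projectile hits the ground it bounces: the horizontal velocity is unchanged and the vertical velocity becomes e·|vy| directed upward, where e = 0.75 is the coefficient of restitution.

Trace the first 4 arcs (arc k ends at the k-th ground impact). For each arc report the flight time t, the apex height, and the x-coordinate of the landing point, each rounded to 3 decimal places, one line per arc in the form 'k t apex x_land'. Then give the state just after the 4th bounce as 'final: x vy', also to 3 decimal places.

Arc 1: start y=11.890, vy=5.940 → t=2.247, apex=13.654, x_land=31.811, impact vy=-16.525
  bounce: vy ← 0.75·16.525 = 12.394
Arc 2: start y=0.000, vy=12.394 → t=2.479, apex=7.680, x_land=66.910, impact vy=-12.394
  bounce: vy ← 0.75·12.394 = 9.295
Arc 3: start y=0.000, vy=9.295 → t=1.859, apex=4.320, x_land=93.235, impact vy=-9.295
  bounce: vy ← 0.75·9.295 = 6.972
Arc 4: start y=0.000, vy=6.972 → t=1.394, apex=2.430, x_land=112.979, impact vy=-6.972
  bounce: vy ← 0.75·6.972 = 5.229

1 2.247 13.654 31.811
2 2.479 7.680 66.910
3 1.859 4.320 93.235
4 1.394 2.430 112.979
final: 112.979 5.229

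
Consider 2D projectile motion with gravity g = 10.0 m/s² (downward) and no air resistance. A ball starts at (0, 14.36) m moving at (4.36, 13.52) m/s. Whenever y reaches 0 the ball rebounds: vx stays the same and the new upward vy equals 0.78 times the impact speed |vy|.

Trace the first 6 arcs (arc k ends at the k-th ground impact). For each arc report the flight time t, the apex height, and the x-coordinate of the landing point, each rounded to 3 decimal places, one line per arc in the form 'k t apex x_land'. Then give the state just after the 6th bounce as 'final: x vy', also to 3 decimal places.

Arc 1: start y=14.360, vy=13.520 → t=3.520, apex=23.500, x_land=15.347, impact vy=-21.679
  bounce: vy ← 0.78·21.679 = 16.910
Arc 2: start y=0.000, vy=16.910 → t=3.382, apex=14.297, x_land=30.092, impact vy=-16.910
  bounce: vy ← 0.78·16.910 = 13.190
Arc 3: start y=0.000, vy=13.190 → t=2.638, apex=8.698, x_land=41.594, impact vy=-13.190
  bounce: vy ← 0.78·13.190 = 10.288
Arc 4: start y=0.000, vy=10.288 → t=2.058, apex=5.292, x_land=50.565, impact vy=-10.288
  bounce: vy ← 0.78·10.288 = 8.025
Arc 5: start y=0.000, vy=8.025 → t=1.605, apex=3.220, x_land=57.562, impact vy=-8.025
  bounce: vy ← 0.78·8.025 = 6.259
Arc 6: start y=0.000, vy=6.259 → t=1.252, apex=1.959, x_land=63.020, impact vy=-6.259
  bounce: vy ← 0.78·6.259 = 4.882

1 3.520 23.500 15.347
2 3.382 14.297 30.092
3 2.638 8.698 41.594
4 2.058 5.292 50.565
5 1.605 3.220 57.562
6 1.252 1.959 63.020
final: 63.020 4.882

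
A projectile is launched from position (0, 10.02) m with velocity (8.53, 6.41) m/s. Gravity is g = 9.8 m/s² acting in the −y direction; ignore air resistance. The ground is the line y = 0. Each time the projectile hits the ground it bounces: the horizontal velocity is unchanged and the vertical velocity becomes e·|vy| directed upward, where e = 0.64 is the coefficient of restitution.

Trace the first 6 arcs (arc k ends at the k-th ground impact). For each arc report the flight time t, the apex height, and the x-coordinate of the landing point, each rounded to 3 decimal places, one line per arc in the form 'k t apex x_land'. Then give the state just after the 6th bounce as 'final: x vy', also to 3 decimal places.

Arc 1: start y=10.020, vy=6.410 → t=2.227, apex=12.116, x_land=18.993, impact vy=-15.410
  bounce: vy ← 0.64·15.410 = 9.863
Arc 2: start y=0.000, vy=9.863 → t=2.013, apex=4.963, x_land=36.162, impact vy=-9.863
  bounce: vy ← 0.64·9.863 = 6.312
Arc 3: start y=0.000, vy=6.312 → t=1.288, apex=2.033, x_land=47.150, impact vy=-6.312
  bounce: vy ← 0.64·6.312 = 4.040
Arc 4: start y=0.000, vy=4.040 → t=0.824, apex=0.833, x_land=54.182, impact vy=-4.040
  bounce: vy ← 0.64·4.040 = 2.585
Arc 5: start y=0.000, vy=2.585 → t=0.528, apex=0.341, x_land=58.683, impact vy=-2.585
  bounce: vy ← 0.64·2.585 = 1.655
Arc 6: start y=0.000, vy=1.655 → t=0.338, apex=0.140, x_land=61.564, impact vy=-1.655
  bounce: vy ← 0.64·1.655 = 1.059

1 2.227 12.116 18.993
2 2.013 4.963 36.162
3 1.288 2.033 47.150
4 0.824 0.833 54.182
5 0.528 0.341 58.683
6 0.338 0.140 61.564
final: 61.564 1.059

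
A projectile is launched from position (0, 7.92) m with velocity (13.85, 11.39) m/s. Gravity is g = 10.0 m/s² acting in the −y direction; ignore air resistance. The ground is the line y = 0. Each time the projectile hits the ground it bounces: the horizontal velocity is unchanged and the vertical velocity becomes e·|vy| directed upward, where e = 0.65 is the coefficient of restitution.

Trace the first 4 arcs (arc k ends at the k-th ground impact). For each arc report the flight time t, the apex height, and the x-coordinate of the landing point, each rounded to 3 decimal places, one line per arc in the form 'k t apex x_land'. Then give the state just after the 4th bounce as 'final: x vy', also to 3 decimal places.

Arc 1: start y=7.920, vy=11.390 → t=2.836, apex=14.407, x_land=39.285, impact vy=-16.974
  bounce: vy ← 0.65·16.974 = 11.033
Arc 2: start y=0.000, vy=11.033 → t=2.207, apex=6.087, x_land=69.847, impact vy=-11.033
  bounce: vy ← 0.65·11.033 = 7.172
Arc 3: start y=0.000, vy=7.172 → t=1.434, apex=2.572, x_land=89.713, impact vy=-7.172
  bounce: vy ← 0.65·7.172 = 4.662
Arc 4: start y=0.000, vy=4.662 → t=0.932, apex=1.087, x_land=102.626, impact vy=-4.662
  bounce: vy ← 0.65·4.662 = 3.030

1 2.836 14.407 39.285
2 2.207 6.087 69.847
3 1.434 2.572 89.713
4 0.932 1.087 102.626
final: 102.626 3.030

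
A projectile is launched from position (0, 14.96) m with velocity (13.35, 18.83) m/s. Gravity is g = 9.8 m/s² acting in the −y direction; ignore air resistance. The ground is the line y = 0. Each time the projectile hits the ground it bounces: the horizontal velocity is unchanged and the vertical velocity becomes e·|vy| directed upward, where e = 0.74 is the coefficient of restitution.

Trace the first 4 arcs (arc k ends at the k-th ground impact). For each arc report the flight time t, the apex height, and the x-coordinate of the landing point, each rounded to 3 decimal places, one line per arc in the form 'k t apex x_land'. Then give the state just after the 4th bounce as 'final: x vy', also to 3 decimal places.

Arc 1: start y=14.960, vy=18.830 → t=4.519, apex=33.050, x_land=60.322, impact vy=-25.452
  bounce: vy ← 0.74·25.452 = 18.834
Arc 2: start y=0.000, vy=18.834 → t=3.844, apex=18.098, x_land=111.636, impact vy=-18.834
  bounce: vy ← 0.74·18.834 = 13.937
Arc 3: start y=0.000, vy=13.937 → t=2.844, apex=9.911, x_land=149.608, impact vy=-13.937
  bounce: vy ← 0.74·13.937 = 10.314
Arc 4: start y=0.000, vy=10.314 → t=2.105, apex=5.427, x_land=177.707, impact vy=-10.314
  bounce: vy ← 0.74·10.314 = 7.632

1 4.519 33.050 60.322
2 3.844 18.098 111.636
3 2.844 9.911 149.608
4 2.105 5.427 177.707
final: 177.707 7.632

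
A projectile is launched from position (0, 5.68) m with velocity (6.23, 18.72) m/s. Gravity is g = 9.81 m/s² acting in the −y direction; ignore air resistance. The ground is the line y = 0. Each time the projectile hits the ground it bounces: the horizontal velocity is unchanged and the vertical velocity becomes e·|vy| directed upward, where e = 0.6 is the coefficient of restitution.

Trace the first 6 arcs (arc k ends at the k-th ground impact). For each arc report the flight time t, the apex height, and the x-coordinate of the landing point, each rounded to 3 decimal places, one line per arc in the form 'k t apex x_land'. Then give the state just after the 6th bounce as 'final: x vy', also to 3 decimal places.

1 4.099 23.541 25.537
2 2.629 8.475 41.915
3 1.577 3.051 51.742
4 0.946 1.098 57.638
5 0.568 0.395 61.176
6 0.341 0.142 63.298
final: 63.298 1.003

Arc 1: start y=5.680, vy=18.720 → t=4.099, apex=23.541, x_land=25.537, impact vy=-21.491
  bounce: vy ← 0.6·21.491 = 12.895
Arc 2: start y=0.000, vy=12.895 → t=2.629, apex=8.475, x_land=41.915, impact vy=-12.895
  bounce: vy ← 0.6·12.895 = 7.737
Arc 3: start y=0.000, vy=7.737 → t=1.577, apex=3.051, x_land=51.742, impact vy=-7.737
  bounce: vy ← 0.6·7.737 = 4.642
Arc 4: start y=0.000, vy=4.642 → t=0.946, apex=1.098, x_land=57.638, impact vy=-4.642
  bounce: vy ← 0.6·4.642 = 2.785
Arc 5: start y=0.000, vy=2.785 → t=0.568, apex=0.395, x_land=61.176, impact vy=-2.785
  bounce: vy ← 0.6·2.785 = 1.671
Arc 6: start y=0.000, vy=1.671 → t=0.341, apex=0.142, x_land=63.298, impact vy=-1.671
  bounce: vy ← 0.6·1.671 = 1.003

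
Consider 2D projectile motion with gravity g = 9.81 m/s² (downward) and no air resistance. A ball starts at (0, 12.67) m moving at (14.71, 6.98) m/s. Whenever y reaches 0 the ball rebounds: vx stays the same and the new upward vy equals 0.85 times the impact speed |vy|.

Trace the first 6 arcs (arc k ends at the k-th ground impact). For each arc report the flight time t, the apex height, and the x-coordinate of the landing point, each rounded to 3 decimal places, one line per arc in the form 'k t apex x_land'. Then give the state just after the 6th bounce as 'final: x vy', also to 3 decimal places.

1 2.469 15.153 36.321
2 2.988 10.948 80.275
3 2.540 7.910 117.636
4 2.159 5.715 149.392
5 1.835 4.129 176.385
6 1.560 2.983 199.329
final: 199.329 6.503

Arc 1: start y=12.670, vy=6.980 → t=2.469, apex=15.153, x_land=36.321, impact vy=-17.243
  bounce: vy ← 0.85·17.243 = 14.656
Arc 2: start y=0.000, vy=14.656 → t=2.988, apex=10.948, x_land=80.275, impact vy=-14.656
  bounce: vy ← 0.85·14.656 = 12.458
Arc 3: start y=0.000, vy=12.458 → t=2.540, apex=7.910, x_land=117.636, impact vy=-12.458
  bounce: vy ← 0.85·12.458 = 10.589
Arc 4: start y=0.000, vy=10.589 → t=2.159, apex=5.715, x_land=149.392, impact vy=-10.589
  bounce: vy ← 0.85·10.589 = 9.001
Arc 5: start y=0.000, vy=9.001 → t=1.835, apex=4.129, x_land=176.385, impact vy=-9.001
  bounce: vy ← 0.85·9.001 = 7.651
Arc 6: start y=0.000, vy=7.651 → t=1.560, apex=2.983, x_land=199.329, impact vy=-7.651
  bounce: vy ← 0.85·7.651 = 6.503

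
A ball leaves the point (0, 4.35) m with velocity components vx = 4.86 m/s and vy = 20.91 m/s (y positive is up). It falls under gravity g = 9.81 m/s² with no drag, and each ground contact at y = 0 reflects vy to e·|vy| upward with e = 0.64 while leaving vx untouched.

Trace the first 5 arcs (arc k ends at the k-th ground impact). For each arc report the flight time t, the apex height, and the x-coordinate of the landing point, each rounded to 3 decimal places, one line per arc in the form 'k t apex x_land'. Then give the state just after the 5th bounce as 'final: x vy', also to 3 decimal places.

Arc 1: start y=4.350, vy=20.910 → t=4.462, apex=26.635, x_land=21.684, impact vy=-22.860
  bounce: vy ← 0.64·22.860 = 14.630
Arc 2: start y=0.000, vy=14.630 → t=2.983, apex=10.910, x_land=36.180, impact vy=-14.630
  bounce: vy ← 0.64·14.630 = 9.363
Arc 3: start y=0.000, vy=9.363 → t=1.909, apex=4.469, x_land=45.458, impact vy=-9.363
  bounce: vy ← 0.64·9.363 = 5.993
Arc 4: start y=0.000, vy=5.993 → t=1.222, apex=1.830, x_land=51.395, impact vy=-5.993
  bounce: vy ← 0.64·5.993 = 3.835
Arc 5: start y=0.000, vy=3.835 → t=0.782, apex=0.750, x_land=55.195, impact vy=-3.835
  bounce: vy ← 0.64·3.835 = 2.455

1 4.462 26.635 21.684
2 2.983 10.910 36.180
3 1.909 4.469 45.458
4 1.222 1.830 51.395
5 0.782 0.750 55.195
final: 55.195 2.455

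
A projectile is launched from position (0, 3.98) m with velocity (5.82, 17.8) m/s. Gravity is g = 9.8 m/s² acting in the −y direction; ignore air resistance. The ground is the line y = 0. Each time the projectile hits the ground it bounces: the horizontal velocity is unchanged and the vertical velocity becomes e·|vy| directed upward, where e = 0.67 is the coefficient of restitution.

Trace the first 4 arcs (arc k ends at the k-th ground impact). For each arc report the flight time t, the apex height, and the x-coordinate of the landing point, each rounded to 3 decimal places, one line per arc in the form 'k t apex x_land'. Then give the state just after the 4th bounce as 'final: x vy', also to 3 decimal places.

Arc 1: start y=3.980, vy=17.800 → t=3.844, apex=20.145, x_land=22.372, impact vy=-19.871
  bounce: vy ← 0.67·19.871 = 13.313
Arc 2: start y=0.000, vy=13.313 → t=2.717, apex=9.043, x_land=38.185, impact vy=-13.313
  bounce: vy ← 0.67·13.313 = 8.920
Arc 3: start y=0.000, vy=8.920 → t=1.820, apex=4.060, x_land=48.780, impact vy=-8.920
  bounce: vy ← 0.67·8.920 = 5.976
Arc 4: start y=0.000, vy=5.976 → t=1.220, apex=1.822, x_land=55.878, impact vy=-5.976
  bounce: vy ← 0.67·5.976 = 4.004

1 3.844 20.145 22.372
2 2.717 9.043 38.185
3 1.820 4.060 48.780
4 1.220 1.822 55.878
final: 55.878 4.004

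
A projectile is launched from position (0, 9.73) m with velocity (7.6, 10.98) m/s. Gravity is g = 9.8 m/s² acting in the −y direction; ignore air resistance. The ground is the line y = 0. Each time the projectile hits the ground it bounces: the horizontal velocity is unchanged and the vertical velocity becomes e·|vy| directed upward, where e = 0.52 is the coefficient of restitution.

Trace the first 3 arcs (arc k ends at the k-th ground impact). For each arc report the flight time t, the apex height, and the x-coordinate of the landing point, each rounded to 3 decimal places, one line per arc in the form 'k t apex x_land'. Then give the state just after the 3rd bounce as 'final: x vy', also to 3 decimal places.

Arc 1: start y=9.730, vy=10.980 → t=2.921, apex=15.881, x_land=22.197, impact vy=-17.643
  bounce: vy ← 0.52·17.643 = 9.174
Arc 2: start y=0.000, vy=9.174 → t=1.872, apex=4.294, x_land=36.427, impact vy=-9.174
  bounce: vy ← 0.52·9.174 = 4.771
Arc 3: start y=0.000, vy=4.771 → t=0.974, apex=1.161, x_land=43.826, impact vy=-4.771
  bounce: vy ← 0.52·4.771 = 2.481

1 2.921 15.881 22.197
2 1.872 4.294 36.427
3 0.974 1.161 43.826
final: 43.826 2.481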